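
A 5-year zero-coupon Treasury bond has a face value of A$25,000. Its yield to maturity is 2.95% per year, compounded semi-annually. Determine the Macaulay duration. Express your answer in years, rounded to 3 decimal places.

A zero-coupon bond has a single cash flow at maturity, so its Macaulay duration equals its maturity: 5 years.
(Equivalently: 10 semi-annual periods ÷ 2 = 5 years.)

5.000 years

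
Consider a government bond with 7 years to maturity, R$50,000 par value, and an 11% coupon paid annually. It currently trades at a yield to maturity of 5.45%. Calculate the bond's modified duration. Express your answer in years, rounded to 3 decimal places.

Periodic yield y = 0.0545. First find Macaulay duration:
  t   CF        PV=CF/(1+0.0545)^t    t·PV
  1     5,500.00     5,215.7421     5,215.7421
  2     5,500.00     4,946.1755     9,892.3510
  3     5,500.00     4,690.5410    14,071.6230
  4     5,500.00     4,448.1185    17,792.4742
  5     5,500.00     4,218.2253    21,091.1264
  6     5,500.00     4,000.2136    24,001.2818
  7    55,500.00    38,279.5562   267,956.8937
  Σ                 65,798.5723   360,021.4921
P = 65,798.5723; Macaulay duration = 360,021.4921 / 65,798.5723 = 5.47157 years.
Modified duration = D_Mac / (1 + y) = 5.47157 / 1.0545 = 5.18878 years.

5.189 years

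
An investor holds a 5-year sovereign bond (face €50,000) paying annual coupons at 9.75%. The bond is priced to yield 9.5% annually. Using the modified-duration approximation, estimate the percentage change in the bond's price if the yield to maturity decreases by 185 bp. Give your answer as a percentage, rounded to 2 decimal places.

Periodic yield y = 0.095. Modified duration first:
  t   CF        PV=CF/(1+0.095)^t    t·PV
  1     4,875.00     4,452.0548     4,452.0548
  2     4,875.00     4,065.8035     8,131.6069
  3     4,875.00     3,713.0625    11,139.1876
  4     4,875.00     3,390.9247    13,563.6987
  5    54,875.00    34,858.1181   174,290.5907
  Σ                 50,479.9636   211,577.1387
P = 50,479.9636; D_Mac = 4.19131 yrs; D_mod = 4.19131/(1+0.095) = 3.82768 yrs.
ΔP/P ≈ -D_mod · Δy = -3.82768 × (-0.0185) = +0.070812 = +7.0812%.

+7.08%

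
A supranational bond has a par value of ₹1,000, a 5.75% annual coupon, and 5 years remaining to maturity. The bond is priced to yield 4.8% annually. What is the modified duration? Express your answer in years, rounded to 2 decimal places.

Periodic yield y = 0.048. First find Macaulay duration:
  t   CF        PV=CF/(1+0.048)^t    t·PV
  1        57.50        54.8664        54.8664
  2        57.50        52.3534       104.7069
  3        57.50        49.9556       149.8667
  4        57.50        47.6675       190.6701
  5     1,057.50       836.5154     4,182.5772
  Σ                  1,041.3584     4,682.6874
P = 1,041.3584; Macaulay duration = 4,682.6874 / 1,041.3584 = 4.49671 years.
Modified duration = D_Mac / (1 + y) = 4.49671 / 1.048 = 4.29075 years.

4.29 years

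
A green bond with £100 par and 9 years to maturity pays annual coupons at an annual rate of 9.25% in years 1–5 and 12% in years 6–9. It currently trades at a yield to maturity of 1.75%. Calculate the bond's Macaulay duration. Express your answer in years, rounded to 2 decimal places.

7.08 years

Periodic yield y = 0.0175. Discount each cash flow and weight by its year:
  t   CF        PV=CF/(1+0.0175)^t    t·PV
  1         9.25         9.0909         9.0909
  2         9.25         8.9346        17.8691
  3         9.25         8.7809        26.3427
  4         9.25         8.6299        34.5195
  5         9.25         8.4814        42.4072
  6        12.00        10.8137        64.8823
  7        12.00        10.6277        74.3941
  8        12.00        10.4449        83.5595
  9       112.00        95.8094       862.2849
  Σ                    171.6135     1,215.3501
Price P = Σ PV = 171.6135.
Macaulay duration = Σ(t·PV) / P = 1,215.3501 / 171.6135 = 7.08190 years.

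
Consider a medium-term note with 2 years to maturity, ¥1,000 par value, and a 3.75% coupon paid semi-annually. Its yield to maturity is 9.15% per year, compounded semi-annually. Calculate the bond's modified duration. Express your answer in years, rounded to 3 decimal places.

1.857 years

Periodic yield y = 0.04575. First find Macaulay duration:
  t   CF        PV=CF/(1+0.04575)^t    t·PV
  1        18.75        17.9297        17.9297
  2        18.75        17.1453        34.2906
  3        18.75        16.3952        49.1857
  4     1,018.75       851.8363     3,407.3451
  Σ                    903.3065     3,508.7511
P = 903.3065; Macaulay duration = 3,508.7511 / 903.3065 = 3.88434 half-year periods = 1.94217 years.
Modified duration = D_Mac / (1 + y) = 1.94217 / 1.04575 = 1.85720 years.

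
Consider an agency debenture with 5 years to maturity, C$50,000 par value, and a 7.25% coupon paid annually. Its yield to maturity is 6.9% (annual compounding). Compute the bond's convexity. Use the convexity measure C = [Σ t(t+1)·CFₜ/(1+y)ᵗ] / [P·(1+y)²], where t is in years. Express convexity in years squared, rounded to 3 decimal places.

21.900

With y = 0.069:
  t   CF        PV=CF/(1+0.069)^t    t·PV        t(t+1)·PV
  1     3,625.00     3,391.0196     3,391.0196       6,782.0393
  2     3,625.00     3,172.1419     6,344.2837      19,032.8511
  3     3,625.00     2,967.3918     8,902.1755      35,608.7018
  4     3,625.00     2,775.8576    11,103.4306      55,517.1529
  5    53,625.00    38,413.0489   192,065.2445   1,152,391.4671
  Σ                 50,719.4599   221,806.1539   1,269,332.2122
P = 50,719.4599.
Convexity = Σ t(t+1)·PV / [P·(1+y)²] = 1,269,332.2122 / (50,719.4599 × 1.142761) = 21.90006.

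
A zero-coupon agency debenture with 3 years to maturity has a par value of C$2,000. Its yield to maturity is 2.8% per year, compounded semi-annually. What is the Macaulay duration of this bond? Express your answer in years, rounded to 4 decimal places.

3.0000 years

A zero-coupon bond has a single cash flow at maturity, so its Macaulay duration equals its maturity: 3 years.
(Equivalently: 6 semi-annual periods ÷ 2 = 3 years.)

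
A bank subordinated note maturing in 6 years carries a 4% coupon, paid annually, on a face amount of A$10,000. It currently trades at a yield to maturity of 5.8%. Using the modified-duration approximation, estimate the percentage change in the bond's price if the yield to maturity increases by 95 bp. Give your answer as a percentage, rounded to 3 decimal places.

-4.868%

Periodic yield y = 0.058. Modified duration first:
  t   CF        PV=CF/(1+0.058)^t    t·PV
  1       400.00       378.0718       378.0718
  2       400.00       357.3458       714.6916
  3       400.00       337.7559     1,013.2678
  4       400.00       319.2400     1,276.9601
  5       400.00       301.7391     1,508.6957
  6    10,400.00     7,415.1396    44,490.8378
  Σ                  9,109.2923    49,382.5247
P = 9,109.2923; D_Mac = 5.42112 yrs; D_mod = 5.42112/(1+0.058) = 5.12393 yrs.
ΔP/P ≈ -D_mod · Δy = -5.12393 × (+0.0095) = -0.048677 = -4.8677%.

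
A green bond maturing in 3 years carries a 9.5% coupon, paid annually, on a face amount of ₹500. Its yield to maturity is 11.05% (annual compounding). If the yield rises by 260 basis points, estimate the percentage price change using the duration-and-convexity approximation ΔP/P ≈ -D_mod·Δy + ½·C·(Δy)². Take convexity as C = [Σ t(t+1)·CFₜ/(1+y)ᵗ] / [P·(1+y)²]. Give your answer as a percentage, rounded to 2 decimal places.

With y = 0.1105:
  t   CF        PV=CF/(1+0.1105)^t    t·PV        t(t+1)·PV
  1        47.50        42.7735        42.7735          85.5471
  2        47.50        38.5174        77.0347         231.1041
  3       547.50       399.7868     1,199.3604       4,797.4414
  Σ                    481.0777     1,319.1686       5,114.0926
P = 481.0777; D_Mac = 2.74211 yrs; D_mod = 2.46926 yrs; C = 8.62018.
Duration effect: -2.46926 × (+0.026) = -0.064201
Convexity effect: 0.5 × 8.62018 × (0.026)² = +0.0029136
ΔP/P ≈ -0.064201 + 0.0029136 = -0.061287 = -6.1287%.

-6.13%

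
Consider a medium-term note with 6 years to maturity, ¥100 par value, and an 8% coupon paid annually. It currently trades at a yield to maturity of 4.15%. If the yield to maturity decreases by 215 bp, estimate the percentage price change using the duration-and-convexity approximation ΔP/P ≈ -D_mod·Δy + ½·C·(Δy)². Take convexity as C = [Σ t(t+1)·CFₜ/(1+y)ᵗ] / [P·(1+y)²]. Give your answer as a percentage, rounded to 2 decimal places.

+11.22%

With y = 0.0415:
  t   CF        PV=CF/(1+0.0415)^t    t·PV        t(t+1)·PV
  1         8.00         7.6812         7.6812          15.3625
  2         8.00         7.3752        14.7503          44.2510
  3         8.00         7.0813        21.2439          84.9754
  4         8.00         6.7991        27.1965         135.9825
  5         8.00         6.5282        32.6410         195.8461
  6       108.00        84.6190       507.7143       3,553.9998
  Σ                    120.0840       611.2272       4,030.4172
P = 120.0840; D_Mac = 5.08999 yrs; D_mod = 4.88718 yrs; C = 30.94184.
Duration effect: -4.88718 × (-0.0215) = +0.105074
Convexity effect: 0.5 × 30.94184 × (-0.0215)² = +0.0071514
ΔP/P ≈ +0.105074 + 0.0071514 = +0.112226 = +11.2226%.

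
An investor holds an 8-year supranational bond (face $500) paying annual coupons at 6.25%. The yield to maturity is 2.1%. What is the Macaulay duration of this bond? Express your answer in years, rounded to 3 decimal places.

Periodic yield y = 0.021. Discount each cash flow and weight by its year:
  t   CF        PV=CF/(1+0.021)^t    t·PV
  1        31.25        30.6072        30.6072
  2        31.25        29.9777        59.9554
  3        31.25        29.3611        88.0834
  4        31.25        28.7572       115.0289
  5        31.25        28.1657       140.8287
  6        31.25        27.5864       165.5186
  7        31.25        27.0190       189.1332
  8       531.25       449.8762     3,599.0095
  Σ                    651.3507     4,388.1651
Price P = Σ PV = 651.3507.
Macaulay duration = Σ(t·PV) / P = 4,388.1651 / 651.3507 = 6.73702 years.

6.737 years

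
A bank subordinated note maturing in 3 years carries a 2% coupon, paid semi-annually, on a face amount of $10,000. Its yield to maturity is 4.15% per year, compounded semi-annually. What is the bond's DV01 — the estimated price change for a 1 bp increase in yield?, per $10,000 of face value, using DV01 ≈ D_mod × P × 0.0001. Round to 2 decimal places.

$2.69

Periodic yield y = 0.02075.
  t   CF        PV=CF/(1+0.02075)^t    t·PV
  1       100.00        97.9672        97.9672
  2       100.00        95.9757       191.9514
  3       100.00        94.0247       282.0740
  4       100.00        92.1133       368.4533
  5       100.00        90.2408       451.2041
  6    10,100.00     8,929.0456    53,574.2738
  Σ                  9,399.3673    54,965.9238
P = 9,399.3673; D_Mac = 5.84783 half-year periods = 2.92392 yrs; D_mod = 2.86448 yrs.
DV01 ≈ 2.86448 × 9,399.3673 × 0.0001 = 2.692428.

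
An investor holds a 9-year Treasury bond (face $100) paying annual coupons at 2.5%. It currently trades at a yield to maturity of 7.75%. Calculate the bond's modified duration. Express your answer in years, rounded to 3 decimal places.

Periodic yield y = 0.0775. First find Macaulay duration:
  t   CF        PV=CF/(1+0.0775)^t    t·PV
  1         2.50         2.3202         2.3202
  2         2.50         2.1533         4.3066
  3         2.50         1.9984         5.9953
  4         2.50         1.8547         7.4188
  5         2.50         1.7213         8.6064
  6         2.50         1.5975         9.5849
  7         2.50         1.4826        10.3781
  8         2.50         1.3759        11.0076
  9       102.50        52.3562       471.2061
  Σ                     66.8601       530.8239
P = 66.8601; Macaulay duration = 530.8239 / 66.8601 = 7.93932 years.
Modified duration = D_Mac / (1 + y) = 7.93932 / 1.0775 = 7.36828 years.

7.368 years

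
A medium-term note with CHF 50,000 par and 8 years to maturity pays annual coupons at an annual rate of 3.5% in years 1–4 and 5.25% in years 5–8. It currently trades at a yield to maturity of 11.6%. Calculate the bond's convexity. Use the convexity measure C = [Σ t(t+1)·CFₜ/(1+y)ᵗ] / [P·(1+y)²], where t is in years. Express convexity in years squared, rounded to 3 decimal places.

With y = 0.116:
  t   CF        PV=CF/(1+0.116)^t    t·PV        t(t+1)·PV
  1     1,750.00     1,568.1004     1,568.1004       3,136.2007
  2     1,750.00     1,405.1078     2,810.2157       8,430.6471
  3     1,750.00     1,259.0572     3,777.1716      15,108.6865
  4     1,750.00     1,128.1875     4,512.7499      22,563.7493
  5     2,625.00     1,516.3810     7,581.9050      45,491.4301
  6     2,625.00     1,358.7643     8,152.5860      57,068.1022
  7     2,625.00     1,217.5308     8,522.7154      68,181.7231
  8    52,625.00    21,871.4991   174,971.9932   1,574,747.9384
  Σ                 31,324.6281   211,897.4371   1,794,728.4774
P = 31,324.6281.
Convexity = Σ t(t+1)·PV / [P·(1+y)²] = 1,794,728.4774 / (31,324.6281 × 1.245456) = 46.00282.

46.003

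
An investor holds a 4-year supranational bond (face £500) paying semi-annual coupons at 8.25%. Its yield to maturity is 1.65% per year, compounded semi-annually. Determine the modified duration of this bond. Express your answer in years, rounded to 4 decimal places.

3.5218 years

Periodic yield y = 0.00825. First find Macaulay duration:
  t   CF        PV=CF/(1+0.00825)^t    t·PV
  1       20.625        20.4562        20.4562
  2       20.625        20.2889        40.5777
  3       20.625        20.1228        60.3685
  4       20.625        19.9582        79.8327
  5       20.625        19.7949        98.9744
  6       20.625        19.6329       117.7974
  7       20.625        19.4723       136.3058
  8      520.625       487.5051     3,900.0409
  Σ                    627.2313     4,454.3537
P = 627.2313; Macaulay duration = 4,454.3537 / 627.2313 = 7.10161 half-year periods = 3.55081 years.
Modified duration = D_Mac / (1 + y) = 3.55081 / 1.00825 = 3.52175 years.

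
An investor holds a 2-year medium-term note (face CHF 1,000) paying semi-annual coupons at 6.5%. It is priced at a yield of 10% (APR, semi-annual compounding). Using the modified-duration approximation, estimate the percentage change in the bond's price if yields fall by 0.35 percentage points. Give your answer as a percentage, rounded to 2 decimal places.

+0.63%

Periodic yield y = 0.05. Modified duration first:
  t   CF        PV=CF/(1+0.05)^t    t·PV
  1        32.50        30.9524        30.9524
  2        32.50        29.4785        58.9569
  3        32.50        28.0747        84.2242
  4     1,032.50       849.4403     3,397.7612
  Σ                    937.9459     3,571.8947
P = 937.9459; D_Mac = 3.80821 half-year periods = 1.90410 yrs; D_mod = 1.90410/(1+0.05) = 1.81343 yrs.
ΔP/P ≈ -D_mod · Δy = -1.81343 × (-0.0035) = +0.006347 = +0.6347%.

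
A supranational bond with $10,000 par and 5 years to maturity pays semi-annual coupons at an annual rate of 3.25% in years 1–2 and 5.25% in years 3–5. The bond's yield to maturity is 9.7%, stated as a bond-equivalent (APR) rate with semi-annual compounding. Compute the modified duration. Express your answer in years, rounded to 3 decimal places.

4.329 years

Periodic yield y = 0.0485. First find Macaulay duration:
  t   CF        PV=CF/(1+0.0485)^t    t·PV
  1       162.50       154.9833       154.9833
  2       162.50       147.8143       295.6286
  3       162.50       140.9769       422.9308
  4       162.50       134.4558       537.8233
  5       262.50       207.1510     1,035.7552
  6       262.50       197.5690     1,185.4137
  7       262.50       188.4301     1,319.0107
  8       262.50       179.7140     1,437.7117
  9       262.50       171.4010     1,542.6092
  10   10,262.50     6,391.0001    63,910.0007
  Σ                  7,913.4955    71,841.8672
P = 7,913.4955; Macaulay duration = 71,841.8672 / 7,913.4955 = 9.07840 half-year periods = 4.53920 years.
Modified duration = D_Mac / (1 + y) = 4.53920 / 1.0485 = 4.32923 years.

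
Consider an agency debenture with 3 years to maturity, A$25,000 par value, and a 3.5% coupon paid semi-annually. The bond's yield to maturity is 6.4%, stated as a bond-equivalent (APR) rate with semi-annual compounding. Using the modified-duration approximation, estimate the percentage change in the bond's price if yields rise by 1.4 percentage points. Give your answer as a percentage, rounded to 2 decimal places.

-3.89%

Periodic yield y = 0.032. Modified duration first:
  t   CF        PV=CF/(1+0.032)^t    t·PV
  1       437.50       423.9341       423.9341
  2       437.50       410.7889       821.5777
  3       437.50       398.0512     1,194.1537
  4       437.50       385.7086     1,542.8342
  5       437.50       373.7486     1,868.7430
  6    25,437.50    21,056.9877   126,341.9260
  Σ                 23,049.2190   132,193.1687
P = 23,049.2190; D_Mac = 5.73526 half-year periods = 2.86763 yrs; D_mod = 2.86763/(1+0.032) = 2.77871 yrs.
ΔP/P ≈ -D_mod · Δy = -2.77871 × (+0.014) = -0.038902 = -3.8902%.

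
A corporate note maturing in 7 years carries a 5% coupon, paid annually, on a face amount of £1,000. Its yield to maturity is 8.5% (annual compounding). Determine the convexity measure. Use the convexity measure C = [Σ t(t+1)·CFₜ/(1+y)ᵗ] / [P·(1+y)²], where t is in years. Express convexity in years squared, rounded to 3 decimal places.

38.331

With y = 0.085:
  t   CF        PV=CF/(1+0.085)^t    t·PV        t(t+1)·PV
  1        50.00        46.0829        46.0829          92.1659
  2        50.00        42.4728        84.9455         254.8366
  3        50.00        39.1454       117.4362         469.7449
  4        50.00        36.0787       144.3149         721.5743
  5        50.00        33.2523       166.2614         997.5681
  6        50.00        30.6473       183.8835       1,287.1847
  7     1,050.00       593.1727     4,152.2087      33,217.6694
  Σ                    820.8520     4,895.1331      37,040.7439
P = 820.8520.
Convexity = Σ t(t+1)·PV / [P·(1+y)²] = 37,040.7439 / (820.8520 × 1.177225) = 38.33146.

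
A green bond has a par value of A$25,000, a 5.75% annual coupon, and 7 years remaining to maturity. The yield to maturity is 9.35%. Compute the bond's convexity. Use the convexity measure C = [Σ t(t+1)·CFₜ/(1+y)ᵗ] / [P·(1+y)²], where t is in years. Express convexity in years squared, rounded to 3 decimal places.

With y = 0.0935:
  t   CF        PV=CF/(1+0.0935)^t    t·PV        t(t+1)·PV
  1     1,437.50     1,314.5862     1,314.5862       2,629.1724
  2     1,437.50     1,202.1822     2,404.3643       7,213.0930
  3     1,437.50     1,099.3893     3,298.1678      13,192.6712
  4     1,437.50     1,005.3857     4,021.5428      20,107.7140
  5     1,437.50       919.4199     4,597.0997      27,582.5981
  6     1,437.50       840.8047     5,044.8282      35,313.7973
  7    26,437.50    14,141.2849    98,988.9946     791,911.9565
  Σ                 20,523.0529   119,669.5835     897,951.0024
P = 20,523.0529.
Convexity = Σ t(t+1)·PV / [P·(1+y)²] = 897,951.0024 / (20,523.0529 × 1.195742) = 36.59090.

36.591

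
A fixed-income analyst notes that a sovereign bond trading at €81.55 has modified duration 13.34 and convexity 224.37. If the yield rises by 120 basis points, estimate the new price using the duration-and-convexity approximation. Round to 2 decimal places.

€69.81

Duration effect: -D_mod·Δy = -13.34 × (+0.012) = -0.160080
Convexity effect: ½·C·(Δy)² = 0.5 × 224.37 × (0.012)² = +0.01615464
ΔP/P ≈ -0.160080 + 0.01615464 = -0.14392536
New price ≈ 81.55 × (1 - 0.14392536) = 69.812886892.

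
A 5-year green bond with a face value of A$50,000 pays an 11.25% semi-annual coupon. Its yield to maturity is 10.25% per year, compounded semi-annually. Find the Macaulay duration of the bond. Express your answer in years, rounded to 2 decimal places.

Periodic yield y = 0.05125. Discount each cash flow and weight by its period:
  t   CF        PV=CF/(1+0.05125)^t    t·PV
  1     2,812.50     2,675.3864     2,675.3864
  2     2,812.50     2,544.9574     5,089.9148
  3     2,812.50     2,420.8869     7,262.6608
  4     2,812.50     2,302.8651     9,211.4604
  5     2,812.50     2,190.5970    10,952.9850
  6     2,812.50     2,083.8021    12,502.8128
  7     2,812.50     1,982.2137    13,875.4958
  8     2,812.50     1,885.5778    15,084.6226
  9     2,812.50     1,793.6531    16,142.8779
  10   52,812.50    32,038.8293   320,388.2928
  Σ                 51,918.7688   413,186.5090
Price P = Σ PV = 51,918.7688.
Macaulay duration = Σ(t·PV) / P = 413,186.5090 / 51,918.7688 = 7.95833 half-year periods.
In years: 7.95833 / 2 = 3.97916 years.

3.98 years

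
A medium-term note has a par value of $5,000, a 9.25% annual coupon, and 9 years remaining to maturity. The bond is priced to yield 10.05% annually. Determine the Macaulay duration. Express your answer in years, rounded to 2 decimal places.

Periodic yield y = 0.1005. Discount each cash flow and weight by its year:
  t   CF        PV=CF/(1+0.1005)^t    t·PV
  1       462.50       420.2635       420.2635
  2       462.50       381.8842       763.7683
  3       462.50       347.0097     1,041.0291
  4       462.50       315.3200     1,261.2801
  5       462.50       286.5243     1,432.6216
  6       462.50       260.3583     1,562.1499
  7       462.50       236.5818     1,656.0729
  8       462.50       214.9767     1,719.8135
  9     5,462.50     2,307.1776    20,764.5985
  Σ                  4,770.0962    30,621.5974
Price P = Σ PV = 4,770.0962.
Macaulay duration = Σ(t·PV) / P = 30,621.5974 / 4,770.0962 = 6.41949 years.

6.42 years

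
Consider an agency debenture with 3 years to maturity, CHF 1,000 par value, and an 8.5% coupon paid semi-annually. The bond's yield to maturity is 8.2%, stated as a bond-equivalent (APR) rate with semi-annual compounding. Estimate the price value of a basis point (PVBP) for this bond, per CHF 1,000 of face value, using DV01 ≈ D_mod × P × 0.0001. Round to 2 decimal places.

Periodic yield y = 0.041.
  t   CF        PV=CF/(1+0.041)^t    t·PV
  1        42.50        40.8261        40.8261
  2        42.50        39.2182        78.4364
  3        42.50        37.6736       113.0207
  4        42.50        36.1898       144.7591
  5        42.50        34.7644       173.8222
  6     1,042.50       819.1656     4,914.9934
  Σ                  1,007.8377     5,465.8579
P = 1,007.8377; D_Mac = 5.42335 half-year periods = 2.71168 yrs; D_mod = 2.60488 yrs.
DV01 ≈ 2.60488 × 1,007.8377 × 0.0001 = 0.262529.

CHF 0.26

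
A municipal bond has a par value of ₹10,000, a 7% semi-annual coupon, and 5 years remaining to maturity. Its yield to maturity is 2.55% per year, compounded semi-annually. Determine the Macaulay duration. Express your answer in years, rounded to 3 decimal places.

4.377 years

Periodic yield y = 0.01275. Discount each cash flow and weight by its period:
  t   CF        PV=CF/(1+0.01275)^t    t·PV
  1       350.00       345.5937       345.5937
  2       350.00       341.2428       682.4857
  3       350.00       336.9468     1,010.8403
  4       350.00       332.7048     1,330.8191
  5       350.00       328.5162     1,642.5810
  6       350.00       324.3803     1,946.2821
  7       350.00       320.2966     2,242.0760
  8       350.00       316.2642     2,530.1136
  9       350.00       312.2826     2,810.5433
  10   10,350.00     9,118.3830    91,183.8303
  Σ                 12,076.6110   105,725.1649
Price P = Σ PV = 12,076.6110.
Macaulay duration = Σ(t·PV) / P = 105,725.1649 / 12,076.6110 = 8.75454 half-year periods.
In years: 8.75454 / 2 = 4.37727 years.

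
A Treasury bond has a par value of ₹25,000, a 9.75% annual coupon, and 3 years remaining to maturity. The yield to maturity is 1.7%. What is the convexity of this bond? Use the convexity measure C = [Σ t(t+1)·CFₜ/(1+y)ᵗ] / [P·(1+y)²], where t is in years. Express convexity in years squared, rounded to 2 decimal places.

10.41

With y = 0.017:
  t   CF        PV=CF/(1+0.017)^t    t·PV        t(t+1)·PV
  1     2,437.50     2,396.7552     2,396.7552       4,793.5103
  2     2,437.50     2,356.6914     4,713.3828      14,140.1484
  3    27,437.50    26,084.4497    78,253.3491     313,013.3963
  Σ                 30,837.8963    85,363.4871     331,947.0551
P = 30,837.8963.
Convexity = Σ t(t+1)·PV / [P·(1+y)²] = 331,947.0551 / (30,837.8963 × 1.034289) = 10.40740.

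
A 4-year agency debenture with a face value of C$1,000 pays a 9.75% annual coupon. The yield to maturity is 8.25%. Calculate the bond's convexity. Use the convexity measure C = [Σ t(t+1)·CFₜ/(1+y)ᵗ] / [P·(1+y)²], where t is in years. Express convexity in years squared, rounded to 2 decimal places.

With y = 0.0825:
  t   CF        PV=CF/(1+0.0825)^t    t·PV        t(t+1)·PV
  1        97.50        90.0693        90.0693         180.1386
  2        97.50        83.2049       166.4098         499.2293
  3        97.50        76.8636       230.5909         922.3636
  4     1,097.50       799.2689     3,197.0756      15,985.3778
  Σ                  1,049.4067     3,684.1455      17,587.1092
P = 1,049.4067.
Convexity = Σ t(t+1)·PV / [P·(1+y)²] = 17,587.1092 / (1,049.4067 × 1.171806) = 14.30194.

14.30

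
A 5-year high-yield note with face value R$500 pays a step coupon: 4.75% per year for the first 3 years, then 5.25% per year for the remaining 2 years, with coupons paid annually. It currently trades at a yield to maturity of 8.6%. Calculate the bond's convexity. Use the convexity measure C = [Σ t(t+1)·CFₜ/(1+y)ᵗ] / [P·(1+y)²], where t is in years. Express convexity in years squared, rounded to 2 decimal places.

22.23

With y = 0.086:
  t   CF        PV=CF/(1+0.086)^t    t·PV        t(t+1)·PV
  1        23.75        21.8692        21.8692          43.7385
  2        23.75        20.1374        40.2749         120.8246
  3        23.75        18.5427        55.6282         222.5130
  4        26.25        18.8717        75.4866         377.4331
  5       526.25       348.3718     1,741.8590      10,451.1538
  Σ                    427.7929     1,935.1179      11,215.6629
P = 427.7929.
Convexity = Σ t(t+1)·PV / [P·(1+y)²] = 11,215.6629 / (427.7929 × 1.179396) = 22.22961.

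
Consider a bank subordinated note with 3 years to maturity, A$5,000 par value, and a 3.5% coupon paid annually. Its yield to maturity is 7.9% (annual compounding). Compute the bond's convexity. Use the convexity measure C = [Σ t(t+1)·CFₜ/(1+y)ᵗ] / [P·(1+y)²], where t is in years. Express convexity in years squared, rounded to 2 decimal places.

With y = 0.079:
  t   CF        PV=CF/(1+0.079)^t    t·PV        t(t+1)·PV
  1       175.00       162.1872       162.1872         324.3744
  2       175.00       150.3125       300.6250         901.8751
  3     5,175.00     4,119.5144    12,358.5431      49,434.1722
  Σ                  4,432.0141    12,821.3553      50,660.4218
P = 4,432.0141.
Convexity = Σ t(t+1)·PV / [P·(1+y)²] = 50,660.4218 / (4,432.0141 × 1.164241) = 9.81804.

9.82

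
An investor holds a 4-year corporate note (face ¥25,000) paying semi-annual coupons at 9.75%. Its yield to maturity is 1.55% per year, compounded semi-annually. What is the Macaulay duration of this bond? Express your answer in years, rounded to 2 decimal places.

Periodic yield y = 0.00775. Discount each cash flow and weight by its period:
  t   CF        PV=CF/(1+0.00775)^t    t·PV
  1     1,218.75     1,209.3773     1,209.3773
  2     1,218.75     1,200.0767     2,400.1535
  3     1,218.75     1,190.8477     3,572.5430
  4     1,218.75     1,181.6896     4,726.7583
  5     1,218.75     1,172.6019     5,863.0095
  6     1,218.75     1,163.5841     6,981.5048
  7     1,218.75     1,154.6357     8,082.4499
  8    26,218.75    24,648.4451   197,187.5608
  Σ                 32,921.2581   230,023.3570
Price P = Σ PV = 32,921.2581.
Macaulay duration = Σ(t·PV) / P = 230,023.3570 / 32,921.2581 = 6.98708 half-year periods.
In years: 6.98708 / 2 = 3.49354 years.

3.49 years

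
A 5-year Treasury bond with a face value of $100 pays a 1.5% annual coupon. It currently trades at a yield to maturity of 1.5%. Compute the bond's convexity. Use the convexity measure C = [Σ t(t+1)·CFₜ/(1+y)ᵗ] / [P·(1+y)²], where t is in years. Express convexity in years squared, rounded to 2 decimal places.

27.99

With y = 0.015:
  t   CF        PV=CF/(1+0.015)^t    t·PV        t(t+1)·PV
  1         1.50         1.4778         1.4778           2.9557
  2         1.50         1.4560         2.9120           8.7360
  3         1.50         1.4345         4.3034          17.2137
  4         1.50         1.4133         5.6531          28.2655
  5       101.50        94.2184       471.0921       2,826.5527
  Σ                    100.0000       485.4385       2,883.7235
P = 100.0000.
Convexity = Σ t(t+1)·PV / [P·(1+y)²] = 2,883.7235 / (100.0000 × 1.030225) = 27.99120.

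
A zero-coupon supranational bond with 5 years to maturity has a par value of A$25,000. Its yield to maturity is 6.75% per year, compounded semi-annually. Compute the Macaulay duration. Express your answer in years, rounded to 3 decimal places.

5.000 years

A zero-coupon bond has a single cash flow at maturity, so its Macaulay duration equals its maturity: 5 years.
(Equivalently: 10 semi-annual periods ÷ 2 = 5 years.)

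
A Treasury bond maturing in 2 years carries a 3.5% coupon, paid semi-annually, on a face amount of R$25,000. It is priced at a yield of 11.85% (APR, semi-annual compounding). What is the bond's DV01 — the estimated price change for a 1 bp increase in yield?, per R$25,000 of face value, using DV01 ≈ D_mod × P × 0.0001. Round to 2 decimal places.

R$3.92

Periodic yield y = 0.05925.
  t   CF        PV=CF/(1+0.05925)^t    t·PV
  1       437.50       413.0281       413.0281
  2       437.50       389.9250       779.8501
  3       437.50       368.1143     1,104.3428
  4    25,437.50    20,206.0087    80,824.0348
  Σ                 21,377.0761    83,121.2558
P = 21,377.0761; D_Mac = 3.88834 half-year periods = 1.94417 yrs; D_mod = 1.83542 yrs.
DV01 ≈ 1.83542 × 21,377.0761 × 0.0001 = 3.923590.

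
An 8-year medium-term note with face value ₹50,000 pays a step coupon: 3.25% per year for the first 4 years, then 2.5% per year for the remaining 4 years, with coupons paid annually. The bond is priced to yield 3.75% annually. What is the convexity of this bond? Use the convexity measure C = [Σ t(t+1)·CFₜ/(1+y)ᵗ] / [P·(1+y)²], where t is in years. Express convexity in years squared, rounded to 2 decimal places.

With y = 0.0375:
  t   CF        PV=CF/(1+0.0375)^t    t·PV        t(t+1)·PV
  1     1,625.00     1,566.2651     1,566.2651       3,132.5301
  2     1,625.00     1,509.6531     3,019.3061       9,057.9184
  3     1,625.00     1,455.0873     4,365.2619      17,461.0476
  4     1,625.00     1,402.4938     5,609.9751      28,049.8756
  5     1,250.00     1,039.8471     5,199.2355      31,195.4131
  6     1,250.00     1,002.2623     6,013.5736      42,095.0152
  7     1,250.00       966.0359     6,762.2514      54,098.0116
  8    51,250.00    38,175.8773   305,407.0188   2,748,663.1689
  Σ                 47,117.5218   337,942.8875   2,933,752.9804
P = 47,117.5218.
Convexity = Σ t(t+1)·PV / [P·(1+y)²] = 2,933,752.9804 / (47,117.5218 × 1.076406) = 57.84488.

57.84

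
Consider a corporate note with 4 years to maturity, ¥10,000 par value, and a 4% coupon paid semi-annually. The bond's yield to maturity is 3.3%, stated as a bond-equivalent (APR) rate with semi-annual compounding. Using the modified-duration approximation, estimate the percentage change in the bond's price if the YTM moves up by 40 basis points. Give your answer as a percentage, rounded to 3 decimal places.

-1.472%

Periodic yield y = 0.0165. Modified duration first:
  t   CF        PV=CF/(1+0.0165)^t    t·PV
  1       200.00       196.7536       196.7536
  2       200.00       193.5598       387.1197
  3       200.00       190.4179       571.2538
  4       200.00       187.3270       749.3081
  5       200.00       184.2863       921.4316
  6       200.00       181.2949     1,087.7697
  7       200.00       178.3521     1,248.4650
  8    10,200.00     8,948.3118    71,586.4943
  Σ                 10,260.3035    76,748.5957
P = 10,260.3035; D_Mac = 7.48015 half-year periods = 3.74007 yrs; D_mod = 3.74007/(1+0.0165) = 3.67936 yrs.
ΔP/P ≈ -D_mod · Δy = -3.67936 × (+0.004) = -0.014717 = -1.4717%.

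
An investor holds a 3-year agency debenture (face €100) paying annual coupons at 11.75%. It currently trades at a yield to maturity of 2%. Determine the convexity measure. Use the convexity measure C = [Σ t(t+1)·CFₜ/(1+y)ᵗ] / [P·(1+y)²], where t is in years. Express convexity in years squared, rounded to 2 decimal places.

With y = 0.02:
  t   CF        PV=CF/(1+0.02)^t    t·PV        t(t+1)·PV
  1        11.75        11.5196        11.5196          23.0392
  2        11.75        11.2937        22.5875          67.7624
  3       111.75       105.3045       315.9136       1,263.6543
  Σ                    128.1179       350.0206       1,354.4559
P = 128.1179.
Convexity = Σ t(t+1)·PV / [P·(1+y)²] = 1,354.4559 / (128.1179 × 1.040400) = 10.16143.

10.16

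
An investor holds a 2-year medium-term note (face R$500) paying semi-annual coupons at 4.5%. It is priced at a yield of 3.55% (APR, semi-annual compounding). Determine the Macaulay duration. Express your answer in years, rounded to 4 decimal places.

Periodic yield y = 0.01775. Discount each cash flow and weight by its period:
  t   CF        PV=CF/(1+0.01775)^t    t·PV
  1        11.25        11.0538        11.0538
  2        11.25        10.8610        21.7220
  3        11.25        10.6716        32.0148
  4       511.25       476.5066     1,906.0262
  Σ                    509.0930     1,970.8168
Price P = Σ PV = 509.0930.
Macaulay duration = Σ(t·PV) / P = 1,970.8168 / 509.0930 = 3.87123 half-year periods.
In years: 3.87123 / 2 = 1.93562 years.

1.9356 years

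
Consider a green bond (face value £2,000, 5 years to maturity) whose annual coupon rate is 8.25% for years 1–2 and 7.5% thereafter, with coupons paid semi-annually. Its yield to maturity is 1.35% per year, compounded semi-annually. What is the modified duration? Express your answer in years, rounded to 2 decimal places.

Periodic yield y = 0.00675. First find Macaulay duration:
  t   CF        PV=CF/(1+0.00675)^t    t·PV
  1        82.50        81.9469        81.9469
  2        82.50        81.3974       162.7949
  3        82.50        80.8517       242.5550
  4        82.50        80.3096       321.2384
  5        75.00        72.5192       362.5961
  6        75.00        72.0330       432.1979
  7        75.00        71.5500       500.8502
  8        75.00        71.0703       568.5624
  9        75.00        70.5938       635.3441
  10    2,075.00     1,939.9999    19,399.9995
  Σ                  2,622.2718    22,708.0853
P = 2,622.2718; Macaulay duration = 22,708.0853 / 2,622.2718 = 8.65970 half-year periods = 4.32985 years.
Modified duration = D_Mac / (1 + y) = 4.32985 / 1.00675 = 4.30082 years.

4.30 years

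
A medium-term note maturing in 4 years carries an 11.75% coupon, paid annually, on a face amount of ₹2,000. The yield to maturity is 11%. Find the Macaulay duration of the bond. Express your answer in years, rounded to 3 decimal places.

3.419 years

Periodic yield y = 0.11. Discount each cash flow and weight by its year:
  t   CF        PV=CF/(1+0.11)^t    t·PV
  1       235.00       211.7117       211.7117
  2       235.00       190.7313       381.4625
  3       235.00       171.8300       515.4899
  4     2,235.00     1,472.2637     5,889.0549
  Σ                  2,046.5367     6,997.7191
Price P = Σ PV = 2,046.5367.
Macaulay duration = Σ(t·PV) / P = 6,997.7191 / 2,046.5367 = 3.41930 years.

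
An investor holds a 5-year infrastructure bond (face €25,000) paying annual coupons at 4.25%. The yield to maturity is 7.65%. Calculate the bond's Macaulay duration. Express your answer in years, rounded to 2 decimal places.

Periodic yield y = 0.0765. Discount each cash flow and weight by its year:
  t   CF        PV=CF/(1+0.0765)^t    t·PV
  1     1,062.50       986.9949       986.9949
  2     1,062.50       916.8554     1,833.7109
  3     1,062.50       851.7004     2,555.1011
  4     1,062.50       791.1754     3,164.7018
  5    26,062.50    18,027.9316    90,139.6580
  Σ                 21,574.6578    98,680.1667
Price P = Σ PV = 21,574.6578.
Macaulay duration = Σ(t·PV) / P = 98,680.1667 / 21,574.6578 = 4.57389 years.

4.57 years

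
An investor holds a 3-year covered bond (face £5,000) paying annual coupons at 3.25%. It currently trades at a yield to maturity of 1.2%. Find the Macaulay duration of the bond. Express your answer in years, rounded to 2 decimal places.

Periodic yield y = 0.012. Discount each cash flow and weight by its year:
  t   CF        PV=CF/(1+0.012)^t    t·PV
  1       162.50       160.5731       160.5731
  2       162.50       158.6691       317.3382
  3     5,162.50     4,981.0228    14,943.0683
  Σ                  5,300.2650    15,420.9796
Price P = Σ PV = 5,300.2650.
Macaulay duration = Σ(t·PV) / P = 15,420.9796 / 5,300.2650 = 2.90947 years.

2.91 years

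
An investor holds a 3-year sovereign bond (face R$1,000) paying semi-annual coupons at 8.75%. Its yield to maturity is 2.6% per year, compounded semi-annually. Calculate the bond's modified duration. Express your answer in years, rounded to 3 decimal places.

2.694 years

Periodic yield y = 0.013. First find Macaulay duration:
  t   CF        PV=CF/(1+0.013)^t    t·PV
  1        43.75        43.1885        43.1885
  2        43.75        42.6343        85.2686
  3        43.75        42.0872       126.2615
  4        43.75        41.5471       166.1882
  5        43.75        41.0139       205.0694
  6     1,043.75       965.9170     5,795.5021
  Σ                  1,176.3880     6,421.4784
P = 1,176.3880; Macaulay duration = 6,421.4784 / 1,176.3880 = 5.45864 half-year periods = 2.72932 years.
Modified duration = D_Mac / (1 + y) = 2.72932 / 1.013 = 2.69429 years.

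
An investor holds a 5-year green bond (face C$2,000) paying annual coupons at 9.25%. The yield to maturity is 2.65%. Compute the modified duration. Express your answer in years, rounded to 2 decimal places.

Periodic yield y = 0.0265. First find Macaulay duration:
  t   CF        PV=CF/(1+0.0265)^t    t·PV
  1       185.00       180.2241       180.2241
  2       185.00       175.5714       351.1428
  3       185.00       171.0389       513.1167
  4       185.00       166.6234       666.4935
  5     2,185.00     1,917.1526     9,585.7628
  Σ                  2,610.6103    11,296.7398
P = 2,610.6103; Macaulay duration = 11,296.7398 / 2,610.6103 = 4.32724 years.
Modified duration = D_Mac / (1 + y) = 4.32724 / 1.0265 = 4.21553 years.

4.22 years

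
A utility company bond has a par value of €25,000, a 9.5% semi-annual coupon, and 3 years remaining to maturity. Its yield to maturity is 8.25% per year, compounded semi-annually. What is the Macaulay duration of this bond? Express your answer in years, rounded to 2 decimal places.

2.69 years

Periodic yield y = 0.04125. Discount each cash flow and weight by its period:
  t   CF        PV=CF/(1+0.04125)^t    t·PV
  1     1,187.50     1,140.4562     1,140.4562
  2     1,187.50     1,095.2760     2,190.5521
  3     1,187.50     1,051.8858     3,155.6573
  4     1,187.50     1,010.2144     4,040.8577
  5     1,187.50       970.1939     4,850.9696
  6    26,187.50    20,547.7349   123,286.4094
  Σ                 25,815.7612   138,664.9021
Price P = Σ PV = 25,815.7612.
Macaulay duration = Σ(t·PV) / P = 138,664.9021 / 25,815.7612 = 5.37133 half-year periods.
In years: 5.37133 / 2 = 2.68566 years.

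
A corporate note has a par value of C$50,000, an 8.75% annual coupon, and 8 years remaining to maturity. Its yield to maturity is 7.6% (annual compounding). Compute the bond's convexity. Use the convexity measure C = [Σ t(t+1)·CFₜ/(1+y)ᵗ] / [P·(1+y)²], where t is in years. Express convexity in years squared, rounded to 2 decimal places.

43.27

With y = 0.076:
  t   CF        PV=CF/(1+0.076)^t    t·PV        t(t+1)·PV
  1     4,375.00     4,065.9851     4,065.9851       8,131.9703
  2     4,375.00     3,778.7966     7,557.5932      22,672.7795
  3     4,375.00     3,511.8927    10,535.6782      42,142.7129
  4     4,375.00     3,263.8408    13,055.3633      65,276.8167
  5     4,375.00     3,033.3093    15,166.5466      90,999.2799
  6     4,375.00     2,819.0607    16,914.3643     118,400.5500
  7     4,375.00     2,619.9449    18,339.6143     146,716.9145
  8    54,375.00    30,262.2420   242,097.9357   2,178,881.4211
  Σ                 53,355.0722   327,733.0808   2,673,222.4449
P = 53,355.0722.
Convexity = Σ t(t+1)·PV / [P·(1+y)²] = 2,673,222.4449 / (53,355.0722 × 1.157776) = 43.27478.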